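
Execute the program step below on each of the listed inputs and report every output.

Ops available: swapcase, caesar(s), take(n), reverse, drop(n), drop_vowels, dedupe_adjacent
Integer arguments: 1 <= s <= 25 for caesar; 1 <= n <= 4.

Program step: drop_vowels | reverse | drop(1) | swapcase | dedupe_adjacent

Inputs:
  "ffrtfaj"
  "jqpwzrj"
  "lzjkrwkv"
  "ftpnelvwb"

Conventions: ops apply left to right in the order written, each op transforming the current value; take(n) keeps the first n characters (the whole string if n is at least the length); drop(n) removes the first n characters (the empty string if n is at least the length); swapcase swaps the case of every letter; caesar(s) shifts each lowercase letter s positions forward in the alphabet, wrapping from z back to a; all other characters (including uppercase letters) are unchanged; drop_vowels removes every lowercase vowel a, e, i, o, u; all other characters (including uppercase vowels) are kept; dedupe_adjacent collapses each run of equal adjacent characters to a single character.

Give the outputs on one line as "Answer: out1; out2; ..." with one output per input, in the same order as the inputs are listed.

Execution, op by op:
  "ffrtfaj" -> "ffrtfj" -> "jftrff" -> "ftrff" -> "FTRFF" -> "FTRF"
  "jqpwzrj" -> "jqpwzrj" -> "jrzwpqj" -> "rzwpqj" -> "RZWPQJ" -> "RZWPQJ"
  "lzjkrwkv" -> "lzjkrwkv" -> "vkwrkjzl" -> "kwrkjzl" -> "KWRKJZL" -> "KWRKJZL"
  "ftpnelvwb" -> "ftpnlvwb" -> "bwvlnptf" -> "wvlnptf" -> "WVLNPTF" -> "WVLNPTF"

"FTRF"; "RZWPQJ"; "KWRKJZL"; "WVLNPTF"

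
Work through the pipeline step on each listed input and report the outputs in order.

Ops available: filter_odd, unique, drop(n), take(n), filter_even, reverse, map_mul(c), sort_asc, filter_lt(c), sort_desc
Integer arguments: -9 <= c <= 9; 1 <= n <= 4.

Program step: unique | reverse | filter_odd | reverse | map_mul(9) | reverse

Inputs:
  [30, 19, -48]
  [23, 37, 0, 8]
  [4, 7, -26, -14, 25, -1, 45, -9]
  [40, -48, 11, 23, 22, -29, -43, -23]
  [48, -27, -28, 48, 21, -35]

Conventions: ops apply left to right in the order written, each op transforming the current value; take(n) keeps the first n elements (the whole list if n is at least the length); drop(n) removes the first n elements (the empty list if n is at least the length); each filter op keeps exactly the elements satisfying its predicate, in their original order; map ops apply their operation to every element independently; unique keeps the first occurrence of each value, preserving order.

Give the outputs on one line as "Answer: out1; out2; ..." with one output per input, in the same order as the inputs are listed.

[171]; [333, 207]; [-81, 405, -9, 225, 63]; [-207, -387, -261, 207, 99]; [-315, 189, -243]

Execution, op by op:
  [30, 19, -48] -> [30, 19, -48] -> [-48, 19, 30] -> [19] -> [19] -> [171] -> [171]
  [23, 37, 0, 8] -> [23, 37, 0, 8] -> [8, 0, 37, 23] -> [37, 23] -> [23, 37] -> [207, 333] -> [333, 207]
  [4, 7, -26, -14, 25, -1, 45, -9] -> [4, 7, -26, -14, 25, -1, 45, -9] -> [-9, 45, -1, 25, -14, -26, 7, 4] -> [-9, 45, -1, 25, 7] -> [7, 25, -1, 45, -9] -> [63, 225, -9, 405, -81] -> [-81, 405, -9, 225, 63]
  [40, -48, 11, 23, 22, -29, -43, -23] -> [40, -48, 11, 23, 22, -29, -43, -23] -> [-23, -43, -29, 22, 23, 11, -48, 40] -> [-23, -43, -29, 23, 11] -> [11, 23, -29, -43, -23] -> [99, 207, -261, -387, -207] -> [-207, -387, -261, 207, 99]
  [48, -27, -28, 48, 21, -35] -> [48, -27, -28, 21, -35] -> [-35, 21, -28, -27, 48] -> [-35, 21, -27] -> [-27, 21, -35] -> [-243, 189, -315] -> [-315, 189, -243]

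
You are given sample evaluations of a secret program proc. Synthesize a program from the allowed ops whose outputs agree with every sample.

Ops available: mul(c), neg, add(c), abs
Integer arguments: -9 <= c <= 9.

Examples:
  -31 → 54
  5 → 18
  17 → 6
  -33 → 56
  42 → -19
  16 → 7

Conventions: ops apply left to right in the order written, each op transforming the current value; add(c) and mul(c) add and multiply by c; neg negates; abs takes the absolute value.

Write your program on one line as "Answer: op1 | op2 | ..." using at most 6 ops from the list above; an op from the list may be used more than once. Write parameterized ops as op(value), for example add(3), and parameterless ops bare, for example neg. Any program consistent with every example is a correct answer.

add(-9) | add(-4) | add(-8) | add(-2) | neg

Check, running the answer program on each example:
  -31 -> -40 -> -44 -> -52 -> -54 -> 54
  5 -> -4 -> -8 -> -16 -> -18 -> 18
  17 -> 8 -> 4 -> -4 -> -6 -> 6
  -33 -> -42 -> -46 -> -54 -> -56 -> 56
  42 -> 33 -> 29 -> 21 -> 19 -> -19
  16 -> 7 -> 3 -> -5 -> -7 -> 7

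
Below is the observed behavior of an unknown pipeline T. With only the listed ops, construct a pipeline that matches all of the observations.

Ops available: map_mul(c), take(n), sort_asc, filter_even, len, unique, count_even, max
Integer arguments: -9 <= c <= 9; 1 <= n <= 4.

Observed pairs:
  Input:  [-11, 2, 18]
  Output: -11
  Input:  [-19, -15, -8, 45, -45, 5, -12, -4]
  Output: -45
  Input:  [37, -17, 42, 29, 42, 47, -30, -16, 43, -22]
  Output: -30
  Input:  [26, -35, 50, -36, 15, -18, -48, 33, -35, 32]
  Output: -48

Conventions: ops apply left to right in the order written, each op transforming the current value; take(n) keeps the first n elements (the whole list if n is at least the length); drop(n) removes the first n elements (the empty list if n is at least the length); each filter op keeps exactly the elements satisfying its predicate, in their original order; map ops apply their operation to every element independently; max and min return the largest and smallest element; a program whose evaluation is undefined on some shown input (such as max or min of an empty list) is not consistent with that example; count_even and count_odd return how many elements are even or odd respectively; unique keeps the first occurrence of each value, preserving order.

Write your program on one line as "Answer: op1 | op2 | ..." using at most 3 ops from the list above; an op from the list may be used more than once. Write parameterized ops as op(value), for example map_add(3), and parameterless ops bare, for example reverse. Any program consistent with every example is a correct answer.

sort_asc | take(1) | max

Check, running the answer program on each example:
  [-11, 2, 18] -> [-11, 2, 18] -> [-11] -> -11
  [-19, -15, -8, 45, -45, 5, -12, -4] -> [-45, -19, -15, -12, -8, -4, 5, 45] -> [-45] -> -45
  [37, -17, 42, 29, 42, 47, -30, -16, 43, -22] -> [-30, -22, -17, -16, 29, 37, 42, 42, 43, 47] -> [-30] -> -30
  [26, -35, 50, -36, 15, -18, -48, 33, -35, 32] -> [-48, -36, -35, -35, -18, 15, 26, 32, 33, 50] -> [-48] -> -48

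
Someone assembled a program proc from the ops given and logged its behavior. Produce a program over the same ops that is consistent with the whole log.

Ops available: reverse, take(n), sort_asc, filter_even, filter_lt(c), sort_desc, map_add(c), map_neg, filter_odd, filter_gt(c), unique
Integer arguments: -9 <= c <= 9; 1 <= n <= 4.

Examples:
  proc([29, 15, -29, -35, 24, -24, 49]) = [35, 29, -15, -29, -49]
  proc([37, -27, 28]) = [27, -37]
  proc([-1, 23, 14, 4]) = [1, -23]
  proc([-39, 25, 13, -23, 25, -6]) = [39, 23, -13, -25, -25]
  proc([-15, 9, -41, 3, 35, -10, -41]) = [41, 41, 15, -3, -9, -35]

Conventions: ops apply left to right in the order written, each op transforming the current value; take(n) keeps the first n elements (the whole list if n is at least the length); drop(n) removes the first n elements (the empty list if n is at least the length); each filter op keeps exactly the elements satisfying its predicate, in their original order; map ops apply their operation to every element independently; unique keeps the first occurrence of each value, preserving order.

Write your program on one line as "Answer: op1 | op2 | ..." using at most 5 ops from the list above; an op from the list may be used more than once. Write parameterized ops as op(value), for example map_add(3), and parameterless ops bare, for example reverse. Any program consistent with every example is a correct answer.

sort_desc | map_neg | filter_odd | sort_desc

Check, running the answer program on each example:
  [29, 15, -29, -35, 24, -24, 49] -> [49, 29, 24, 15, -24, -29, -35] -> [-49, -29, -24, -15, 24, 29, 35] -> [-49, -29, -15, 29, 35] -> [35, 29, -15, -29, -49]
  [37, -27, 28] -> [37, 28, -27] -> [-37, -28, 27] -> [-37, 27] -> [27, -37]
  [-1, 23, 14, 4] -> [23, 14, 4, -1] -> [-23, -14, -4, 1] -> [-23, 1] -> [1, -23]
  [-39, 25, 13, -23, 25, -6] -> [25, 25, 13, -6, -23, -39] -> [-25, -25, -13, 6, 23, 39] -> [-25, -25, -13, 23, 39] -> [39, 23, -13, -25, -25]
  [-15, 9, -41, 3, 35, -10, -41] -> [35, 9, 3, -10, -15, -41, -41] -> [-35, -9, -3, 10, 15, 41, 41] -> [-35, -9, -3, 15, 41, 41] -> [41, 41, 15, -3, -9, -35]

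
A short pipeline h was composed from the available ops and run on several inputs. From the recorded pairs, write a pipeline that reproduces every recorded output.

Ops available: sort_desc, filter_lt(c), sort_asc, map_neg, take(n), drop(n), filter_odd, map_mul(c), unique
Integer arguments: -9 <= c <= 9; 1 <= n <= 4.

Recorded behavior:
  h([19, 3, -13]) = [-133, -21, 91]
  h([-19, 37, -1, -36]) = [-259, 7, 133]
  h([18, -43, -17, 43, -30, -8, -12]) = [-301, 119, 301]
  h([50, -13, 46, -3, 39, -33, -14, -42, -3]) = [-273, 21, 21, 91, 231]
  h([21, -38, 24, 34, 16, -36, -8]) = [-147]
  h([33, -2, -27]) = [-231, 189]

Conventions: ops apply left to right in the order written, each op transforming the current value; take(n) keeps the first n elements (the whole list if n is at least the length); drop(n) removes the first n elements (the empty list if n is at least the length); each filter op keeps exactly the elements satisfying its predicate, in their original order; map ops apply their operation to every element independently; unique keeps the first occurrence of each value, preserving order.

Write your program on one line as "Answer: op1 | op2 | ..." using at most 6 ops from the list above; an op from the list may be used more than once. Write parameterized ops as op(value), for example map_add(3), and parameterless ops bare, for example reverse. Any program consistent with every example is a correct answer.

map_neg | filter_odd | map_neg | sort_desc | map_mul(-7)

Check, running the answer program on each example:
  [19, 3, -13] -> [-19, -3, 13] -> [-19, -3, 13] -> [19, 3, -13] -> [19, 3, -13] -> [-133, -21, 91]
  [-19, 37, -1, -36] -> [19, -37, 1, 36] -> [19, -37, 1] -> [-19, 37, -1] -> [37, -1, -19] -> [-259, 7, 133]
  [18, -43, -17, 43, -30, -8, -12] -> [-18, 43, 17, -43, 30, 8, 12] -> [43, 17, -43] -> [-43, -17, 43] -> [43, -17, -43] -> [-301, 119, 301]
  [50, -13, 46, -3, 39, -33, -14, -42, -3] -> [-50, 13, -46, 3, -39, 33, 14, 42, 3] -> [13, 3, -39, 33, 3] -> [-13, -3, 39, -33, -3] -> [39, -3, -3, -13, -33] -> [-273, 21, 21, 91, 231]
  [21, -38, 24, 34, 16, -36, -8] -> [-21, 38, -24, -34, -16, 36, 8] -> [-21] -> [21] -> [21] -> [-147]
  [33, -2, -27] -> [-33, 2, 27] -> [-33, 27] -> [33, -27] -> [33, -27] -> [-231, 189]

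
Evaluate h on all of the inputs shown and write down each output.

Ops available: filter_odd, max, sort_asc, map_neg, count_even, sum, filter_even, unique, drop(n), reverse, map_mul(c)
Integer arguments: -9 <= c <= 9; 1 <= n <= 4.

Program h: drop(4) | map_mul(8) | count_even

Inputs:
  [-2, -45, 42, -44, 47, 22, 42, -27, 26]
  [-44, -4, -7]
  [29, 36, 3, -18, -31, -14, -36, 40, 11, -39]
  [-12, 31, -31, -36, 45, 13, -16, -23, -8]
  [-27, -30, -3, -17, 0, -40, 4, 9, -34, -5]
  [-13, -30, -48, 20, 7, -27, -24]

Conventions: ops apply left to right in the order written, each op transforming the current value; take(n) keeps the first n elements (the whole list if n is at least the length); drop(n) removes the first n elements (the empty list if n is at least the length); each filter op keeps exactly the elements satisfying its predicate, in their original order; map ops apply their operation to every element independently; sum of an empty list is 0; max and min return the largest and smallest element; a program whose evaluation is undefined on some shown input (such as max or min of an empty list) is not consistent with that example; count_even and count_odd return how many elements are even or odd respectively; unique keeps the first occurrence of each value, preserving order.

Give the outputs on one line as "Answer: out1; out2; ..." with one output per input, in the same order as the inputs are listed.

Execution, op by op:
  [-2, -45, 42, -44, 47, 22, 42, -27, 26] -> [47, 22, 42, -27, 26] -> [376, 176, 336, -216, 208] -> 5
  [-44, -4, -7] -> [] -> [] -> 0
  [29, 36, 3, -18, -31, -14, -36, 40, 11, -39] -> [-31, -14, -36, 40, 11, -39] -> [-248, -112, -288, 320, 88, -312] -> 6
  [-12, 31, -31, -36, 45, 13, -16, -23, -8] -> [45, 13, -16, -23, -8] -> [360, 104, -128, -184, -64] -> 5
  [-27, -30, -3, -17, 0, -40, 4, 9, -34, -5] -> [0, -40, 4, 9, -34, -5] -> [0, -320, 32, 72, -272, -40] -> 6
  [-13, -30, -48, 20, 7, -27, -24] -> [7, -27, -24] -> [56, -216, -192] -> 3

5; 0; 6; 5; 6; 3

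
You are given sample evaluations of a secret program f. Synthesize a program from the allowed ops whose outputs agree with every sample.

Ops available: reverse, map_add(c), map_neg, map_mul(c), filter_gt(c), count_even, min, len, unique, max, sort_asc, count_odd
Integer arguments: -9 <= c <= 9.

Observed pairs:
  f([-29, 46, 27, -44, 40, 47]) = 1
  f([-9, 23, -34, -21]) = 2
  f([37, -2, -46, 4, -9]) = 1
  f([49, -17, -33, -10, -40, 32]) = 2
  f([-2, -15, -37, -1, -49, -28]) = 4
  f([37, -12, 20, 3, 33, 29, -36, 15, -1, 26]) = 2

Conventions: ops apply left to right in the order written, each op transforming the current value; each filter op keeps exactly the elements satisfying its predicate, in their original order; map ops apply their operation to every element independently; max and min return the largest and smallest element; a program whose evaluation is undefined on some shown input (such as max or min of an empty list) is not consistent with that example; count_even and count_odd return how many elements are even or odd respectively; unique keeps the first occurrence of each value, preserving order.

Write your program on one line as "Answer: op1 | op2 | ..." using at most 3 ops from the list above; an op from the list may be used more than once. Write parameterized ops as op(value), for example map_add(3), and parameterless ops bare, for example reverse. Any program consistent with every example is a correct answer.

map_neg | filter_gt(-6) | count_odd

Check, running the answer program on each example:
  [-29, 46, 27, -44, 40, 47] -> [29, -46, -27, 44, -40, -47] -> [29, 44] -> 1
  [-9, 23, -34, -21] -> [9, -23, 34, 21] -> [9, 34, 21] -> 2
  [37, -2, -46, 4, -9] -> [-37, 2, 46, -4, 9] -> [2, 46, -4, 9] -> 1
  [49, -17, -33, -10, -40, 32] -> [-49, 17, 33, 10, 40, -32] -> [17, 33, 10, 40] -> 2
  [-2, -15, -37, -1, -49, -28] -> [2, 15, 37, 1, 49, 28] -> [2, 15, 37, 1, 49, 28] -> 4
  [37, -12, 20, 3, 33, 29, -36, 15, -1, 26] -> [-37, 12, -20, -3, -33, -29, 36, -15, 1, -26] -> [12, -3, 36, 1] -> 2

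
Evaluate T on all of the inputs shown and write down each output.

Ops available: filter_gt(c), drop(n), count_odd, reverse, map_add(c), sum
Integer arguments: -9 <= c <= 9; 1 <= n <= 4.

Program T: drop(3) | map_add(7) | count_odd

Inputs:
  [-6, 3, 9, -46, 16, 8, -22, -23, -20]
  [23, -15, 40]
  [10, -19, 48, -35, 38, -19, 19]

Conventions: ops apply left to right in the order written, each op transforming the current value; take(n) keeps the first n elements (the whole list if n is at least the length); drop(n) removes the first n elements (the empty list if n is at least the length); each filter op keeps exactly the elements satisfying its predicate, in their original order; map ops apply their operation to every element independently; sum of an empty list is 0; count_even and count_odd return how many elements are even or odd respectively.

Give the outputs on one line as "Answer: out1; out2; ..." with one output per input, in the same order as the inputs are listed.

5; 0; 1

Execution, op by op:
  [-6, 3, 9, -46, 16, 8, -22, -23, -20] -> [-46, 16, 8, -22, -23, -20] -> [-39, 23, 15, -15, -16, -13] -> 5
  [23, -15, 40] -> [] -> [] -> 0
  [10, -19, 48, -35, 38, -19, 19] -> [-35, 38, -19, 19] -> [-28, 45, -12, 26] -> 1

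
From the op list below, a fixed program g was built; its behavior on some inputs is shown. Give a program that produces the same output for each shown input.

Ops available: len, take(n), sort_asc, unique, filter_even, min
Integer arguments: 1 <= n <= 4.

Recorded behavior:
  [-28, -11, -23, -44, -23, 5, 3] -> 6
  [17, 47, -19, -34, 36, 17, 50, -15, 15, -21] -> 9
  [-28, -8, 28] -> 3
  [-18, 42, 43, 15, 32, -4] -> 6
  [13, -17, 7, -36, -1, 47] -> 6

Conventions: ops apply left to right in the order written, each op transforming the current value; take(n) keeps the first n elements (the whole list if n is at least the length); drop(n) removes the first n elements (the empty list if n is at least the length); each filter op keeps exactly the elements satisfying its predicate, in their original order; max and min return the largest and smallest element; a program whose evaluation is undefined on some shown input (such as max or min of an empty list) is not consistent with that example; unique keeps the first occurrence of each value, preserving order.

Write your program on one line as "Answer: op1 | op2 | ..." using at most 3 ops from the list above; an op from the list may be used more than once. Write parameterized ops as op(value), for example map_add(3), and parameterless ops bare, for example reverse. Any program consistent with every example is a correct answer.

sort_asc | unique | len

Check, running the answer program on each example:
  [-28, -11, -23, -44, -23, 5, 3] -> [-44, -28, -23, -23, -11, 3, 5] -> [-44, -28, -23, -11, 3, 5] -> 6
  [17, 47, -19, -34, 36, 17, 50, -15, 15, -21] -> [-34, -21, -19, -15, 15, 17, 17, 36, 47, 50] -> [-34, -21, -19, -15, 15, 17, 36, 47, 50] -> 9
  [-28, -8, 28] -> [-28, -8, 28] -> [-28, -8, 28] -> 3
  [-18, 42, 43, 15, 32, -4] -> [-18, -4, 15, 32, 42, 43] -> [-18, -4, 15, 32, 42, 43] -> 6
  [13, -17, 7, -36, -1, 47] -> [-36, -17, -1, 7, 13, 47] -> [-36, -17, -1, 7, 13, 47] -> 6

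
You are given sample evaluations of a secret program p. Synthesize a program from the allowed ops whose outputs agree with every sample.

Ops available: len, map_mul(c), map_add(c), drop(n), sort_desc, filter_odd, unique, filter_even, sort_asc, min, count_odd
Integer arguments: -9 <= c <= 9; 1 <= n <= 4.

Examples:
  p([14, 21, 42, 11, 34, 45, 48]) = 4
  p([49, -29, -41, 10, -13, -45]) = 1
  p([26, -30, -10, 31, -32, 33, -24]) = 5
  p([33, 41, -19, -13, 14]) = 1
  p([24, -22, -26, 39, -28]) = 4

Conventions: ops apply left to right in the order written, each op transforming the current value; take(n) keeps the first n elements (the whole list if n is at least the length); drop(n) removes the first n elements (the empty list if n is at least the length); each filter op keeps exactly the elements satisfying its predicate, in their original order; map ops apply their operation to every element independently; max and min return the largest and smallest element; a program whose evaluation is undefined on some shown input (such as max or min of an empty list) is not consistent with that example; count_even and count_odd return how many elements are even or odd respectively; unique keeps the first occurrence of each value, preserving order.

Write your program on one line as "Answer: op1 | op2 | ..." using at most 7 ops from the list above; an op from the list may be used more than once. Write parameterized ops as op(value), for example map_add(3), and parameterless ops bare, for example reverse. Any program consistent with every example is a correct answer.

sort_desc | map_mul(5) | sort_asc | filter_even | sort_desc | len

Check, running the answer program on each example:
  [14, 21, 42, 11, 34, 45, 48] -> [48, 45, 42, 34, 21, 14, 11] -> [240, 225, 210, 170, 105, 70, 55] -> [55, 70, 105, 170, 210, 225, 240] -> [70, 170, 210, 240] -> [240, 210, 170, 70] -> 4
  [49, -29, -41, 10, -13, -45] -> [49, 10, -13, -29, -41, -45] -> [245, 50, -65, -145, -205, -225] -> [-225, -205, -145, -65, 50, 245] -> [50] -> [50] -> 1
  [26, -30, -10, 31, -32, 33, -24] -> [33, 31, 26, -10, -24, -30, -32] -> [165, 155, 130, -50, -120, -150, -160] -> [-160, -150, -120, -50, 130, 155, 165] -> [-160, -150, -120, -50, 130] -> [130, -50, -120, -150, -160] -> 5
  [33, 41, -19, -13, 14] -> [41, 33, 14, -13, -19] -> [205, 165, 70, -65, -95] -> [-95, -65, 70, 165, 205] -> [70] -> [70] -> 1
  [24, -22, -26, 39, -28] -> [39, 24, -22, -26, -28] -> [195, 120, -110, -130, -140] -> [-140, -130, -110, 120, 195] -> [-140, -130, -110, 120] -> [120, -110, -130, -140] -> 4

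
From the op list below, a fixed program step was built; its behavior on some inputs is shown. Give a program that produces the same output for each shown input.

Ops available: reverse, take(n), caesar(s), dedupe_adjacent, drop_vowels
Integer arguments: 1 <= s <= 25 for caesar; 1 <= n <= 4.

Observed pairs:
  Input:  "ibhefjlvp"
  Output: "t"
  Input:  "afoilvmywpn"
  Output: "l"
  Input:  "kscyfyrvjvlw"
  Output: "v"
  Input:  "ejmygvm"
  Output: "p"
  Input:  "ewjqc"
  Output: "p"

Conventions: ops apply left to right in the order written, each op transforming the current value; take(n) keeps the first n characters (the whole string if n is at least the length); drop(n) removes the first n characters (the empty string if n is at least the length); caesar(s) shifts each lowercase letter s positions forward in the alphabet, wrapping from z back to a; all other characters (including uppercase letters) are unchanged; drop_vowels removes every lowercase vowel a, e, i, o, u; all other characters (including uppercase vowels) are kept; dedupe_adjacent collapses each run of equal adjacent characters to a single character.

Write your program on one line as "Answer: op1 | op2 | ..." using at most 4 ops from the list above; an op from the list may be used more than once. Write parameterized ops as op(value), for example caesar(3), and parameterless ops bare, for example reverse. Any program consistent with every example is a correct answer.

caesar(11) | take(3) | take(1)

Check, running the answer program on each example:
  "ibhefjlvp" -> "tmspquwga" -> "tms" -> "t"
  "afoilvmywpn" -> "lqztwgxjhay" -> "lqz" -> "l"
  "kscyfyrvjvlw" -> "vdnjqjcgugwh" -> "vdn" -> "v"
  "ejmygvm" -> "puxjrgx" -> "pux" -> "p"
  "ewjqc" -> "phubn" -> "phu" -> "p"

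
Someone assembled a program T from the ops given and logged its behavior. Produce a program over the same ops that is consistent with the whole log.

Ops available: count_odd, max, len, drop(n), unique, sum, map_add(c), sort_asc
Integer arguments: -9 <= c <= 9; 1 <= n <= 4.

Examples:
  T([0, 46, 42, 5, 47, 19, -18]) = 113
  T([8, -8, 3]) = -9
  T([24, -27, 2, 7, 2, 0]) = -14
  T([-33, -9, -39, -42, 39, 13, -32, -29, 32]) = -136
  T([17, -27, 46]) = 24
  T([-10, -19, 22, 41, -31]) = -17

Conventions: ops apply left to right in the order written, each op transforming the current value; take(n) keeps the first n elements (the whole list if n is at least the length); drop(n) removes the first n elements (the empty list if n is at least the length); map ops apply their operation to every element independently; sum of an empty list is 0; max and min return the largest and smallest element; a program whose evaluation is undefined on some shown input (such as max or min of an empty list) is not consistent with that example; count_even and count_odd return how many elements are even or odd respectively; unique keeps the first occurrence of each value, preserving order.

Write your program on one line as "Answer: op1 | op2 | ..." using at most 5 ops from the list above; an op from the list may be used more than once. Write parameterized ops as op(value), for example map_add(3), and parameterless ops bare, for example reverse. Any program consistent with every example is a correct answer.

map_add(5) | unique | map_add(-9) | sum

Check, running the answer program on each example:
  [0, 46, 42, 5, 47, 19, -18] -> [5, 51, 47, 10, 52, 24, -13] -> [5, 51, 47, 10, 52, 24, -13] -> [-4, 42, 38, 1, 43, 15, -22] -> 113
  [8, -8, 3] -> [13, -3, 8] -> [13, -3, 8] -> [4, -12, -1] -> -9
  [24, -27, 2, 7, 2, 0] -> [29, -22, 7, 12, 7, 5] -> [29, -22, 7, 12, 5] -> [20, -31, -2, 3, -4] -> -14
  [-33, -9, -39, -42, 39, 13, -32, -29, 32] -> [-28, -4, -34, -37, 44, 18, -27, -24, 37] -> [-28, -4, -34, -37, 44, 18, -27, -24, 37] -> [-37, -13, -43, -46, 35, 9, -36, -33, 28] -> -136
  [17, -27, 46] -> [22, -22, 51] -> [22, -22, 51] -> [13, -31, 42] -> 24
  [-10, -19, 22, 41, -31] -> [-5, -14, 27, 46, -26] -> [-5, -14, 27, 46, -26] -> [-14, -23, 18, 37, -35] -> -17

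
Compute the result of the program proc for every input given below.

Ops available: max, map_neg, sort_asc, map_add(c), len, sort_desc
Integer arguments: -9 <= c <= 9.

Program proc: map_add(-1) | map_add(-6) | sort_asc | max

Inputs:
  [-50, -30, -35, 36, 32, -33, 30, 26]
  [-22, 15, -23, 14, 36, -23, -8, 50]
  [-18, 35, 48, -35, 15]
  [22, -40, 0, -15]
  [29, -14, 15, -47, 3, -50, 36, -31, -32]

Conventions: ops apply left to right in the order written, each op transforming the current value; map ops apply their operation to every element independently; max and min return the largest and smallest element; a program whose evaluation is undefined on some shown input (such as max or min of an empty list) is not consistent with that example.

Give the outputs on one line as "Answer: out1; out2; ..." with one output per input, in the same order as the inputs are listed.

Execution, op by op:
  [-50, -30, -35, 36, 32, -33, 30, 26] -> [-51, -31, -36, 35, 31, -34, 29, 25] -> [-57, -37, -42, 29, 25, -40, 23, 19] -> [-57, -42, -40, -37, 19, 23, 25, 29] -> 29
  [-22, 15, -23, 14, 36, -23, -8, 50] -> [-23, 14, -24, 13, 35, -24, -9, 49] -> [-29, 8, -30, 7, 29, -30, -15, 43] -> [-30, -30, -29, -15, 7, 8, 29, 43] -> 43
  [-18, 35, 48, -35, 15] -> [-19, 34, 47, -36, 14] -> [-25, 28, 41, -42, 8] -> [-42, -25, 8, 28, 41] -> 41
  [22, -40, 0, -15] -> [21, -41, -1, -16] -> [15, -47, -7, -22] -> [-47, -22, -7, 15] -> 15
  [29, -14, 15, -47, 3, -50, 36, -31, -32] -> [28, -15, 14, -48, 2, -51, 35, -32, -33] -> [22, -21, 8, -54, -4, -57, 29, -38, -39] -> [-57, -54, -39, -38, -21, -4, 8, 22, 29] -> 29

29; 43; 41; 15; 29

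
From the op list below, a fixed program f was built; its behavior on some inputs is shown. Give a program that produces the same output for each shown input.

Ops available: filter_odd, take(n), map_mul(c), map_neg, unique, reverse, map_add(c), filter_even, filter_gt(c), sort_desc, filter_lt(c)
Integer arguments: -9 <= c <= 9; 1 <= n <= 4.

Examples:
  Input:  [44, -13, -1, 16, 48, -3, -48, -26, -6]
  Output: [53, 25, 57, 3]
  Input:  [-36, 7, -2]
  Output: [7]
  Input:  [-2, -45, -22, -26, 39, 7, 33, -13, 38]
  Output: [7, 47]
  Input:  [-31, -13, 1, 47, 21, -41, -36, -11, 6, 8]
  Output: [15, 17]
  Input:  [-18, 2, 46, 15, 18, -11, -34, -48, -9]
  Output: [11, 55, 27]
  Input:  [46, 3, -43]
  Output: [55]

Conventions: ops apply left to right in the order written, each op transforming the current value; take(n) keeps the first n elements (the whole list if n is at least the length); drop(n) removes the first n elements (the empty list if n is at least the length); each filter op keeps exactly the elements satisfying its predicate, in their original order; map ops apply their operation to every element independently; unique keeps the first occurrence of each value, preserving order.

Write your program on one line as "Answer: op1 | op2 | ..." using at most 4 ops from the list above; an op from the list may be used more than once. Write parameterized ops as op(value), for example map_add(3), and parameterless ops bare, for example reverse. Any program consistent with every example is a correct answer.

map_add(9) | filter_gt(-9) | filter_odd

Check, running the answer program on each example:
  [44, -13, -1, 16, 48, -3, -48, -26, -6] -> [53, -4, 8, 25, 57, 6, -39, -17, 3] -> [53, -4, 8, 25, 57, 6, 3] -> [53, 25, 57, 3]
  [-36, 7, -2] -> [-27, 16, 7] -> [16, 7] -> [7]
  [-2, -45, -22, -26, 39, 7, 33, -13, 38] -> [7, -36, -13, -17, 48, 16, 42, -4, 47] -> [7, 48, 16, 42, -4, 47] -> [7, 47]
  [-31, -13, 1, 47, 21, -41, -36, -11, 6, 8] -> [-22, -4, 10, 56, 30, -32, -27, -2, 15, 17] -> [-4, 10, 56, 30, -2, 15, 17] -> [15, 17]
  [-18, 2, 46, 15, 18, -11, -34, -48, -9] -> [-9, 11, 55, 24, 27, -2, -25, -39, 0] -> [11, 55, 24, 27, -2, 0] -> [11, 55, 27]
  [46, 3, -43] -> [55, 12, -34] -> [55, 12] -> [55]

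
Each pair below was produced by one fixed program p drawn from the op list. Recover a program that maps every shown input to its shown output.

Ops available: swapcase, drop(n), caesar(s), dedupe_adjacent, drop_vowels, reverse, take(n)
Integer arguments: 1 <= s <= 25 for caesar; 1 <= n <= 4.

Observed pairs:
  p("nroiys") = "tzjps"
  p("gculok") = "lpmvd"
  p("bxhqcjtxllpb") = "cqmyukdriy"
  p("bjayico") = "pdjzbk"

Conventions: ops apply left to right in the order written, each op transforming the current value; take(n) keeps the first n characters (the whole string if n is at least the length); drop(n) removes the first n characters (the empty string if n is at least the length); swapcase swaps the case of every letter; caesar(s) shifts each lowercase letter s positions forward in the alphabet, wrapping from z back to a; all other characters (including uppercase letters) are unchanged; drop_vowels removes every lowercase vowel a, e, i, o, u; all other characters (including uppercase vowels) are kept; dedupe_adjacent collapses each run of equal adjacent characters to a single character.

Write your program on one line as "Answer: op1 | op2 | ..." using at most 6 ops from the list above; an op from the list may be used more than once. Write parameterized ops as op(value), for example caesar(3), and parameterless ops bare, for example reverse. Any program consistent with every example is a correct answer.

caesar(17) | drop(1) | dedupe_adjacent | caesar(10) | reverse

Check, running the answer program on each example:
  "nroiys" -> "eifzpj" -> "ifzpj" -> "ifzpj" -> "spjzt" -> "tzjps"
  "gculok" -> "xtlcfb" -> "tlcfb" -> "tlcfb" -> "dvmpl" -> "lpmvd"
  "bxhqcjtxllpb" -> "soyhtakoccgs" -> "oyhtakoccgs" -> "oyhtakocgs" -> "yirdkuymqc" -> "cqmyukdriy"
  "bjayico" -> "sarpztf" -> "arpztf" -> "arpztf" -> "kbzjdp" -> "pdjzbk"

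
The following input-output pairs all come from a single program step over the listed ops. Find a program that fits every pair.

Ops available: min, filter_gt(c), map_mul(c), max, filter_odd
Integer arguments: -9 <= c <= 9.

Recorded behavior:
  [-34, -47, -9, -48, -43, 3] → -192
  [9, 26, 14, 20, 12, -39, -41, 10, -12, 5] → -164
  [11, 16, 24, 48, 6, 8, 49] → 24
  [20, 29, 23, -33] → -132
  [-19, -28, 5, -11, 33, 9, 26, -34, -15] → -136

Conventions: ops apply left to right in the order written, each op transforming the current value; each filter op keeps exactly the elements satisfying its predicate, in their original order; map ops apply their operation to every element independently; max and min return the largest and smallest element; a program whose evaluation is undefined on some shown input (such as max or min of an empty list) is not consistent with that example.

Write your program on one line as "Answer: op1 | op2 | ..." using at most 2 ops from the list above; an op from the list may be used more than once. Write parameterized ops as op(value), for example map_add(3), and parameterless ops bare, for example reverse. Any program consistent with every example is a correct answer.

map_mul(4) | min

Check, running the answer program on each example:
  [-34, -47, -9, -48, -43, 3] -> [-136, -188, -36, -192, -172, 12] -> -192
  [9, 26, 14, 20, 12, -39, -41, 10, -12, 5] -> [36, 104, 56, 80, 48, -156, -164, 40, -48, 20] -> -164
  [11, 16, 24, 48, 6, 8, 49] -> [44, 64, 96, 192, 24, 32, 196] -> 24
  [20, 29, 23, -33] -> [80, 116, 92, -132] -> -132
  [-19, -28, 5, -11, 33, 9, 26, -34, -15] -> [-76, -112, 20, -44, 132, 36, 104, -136, -60] -> -136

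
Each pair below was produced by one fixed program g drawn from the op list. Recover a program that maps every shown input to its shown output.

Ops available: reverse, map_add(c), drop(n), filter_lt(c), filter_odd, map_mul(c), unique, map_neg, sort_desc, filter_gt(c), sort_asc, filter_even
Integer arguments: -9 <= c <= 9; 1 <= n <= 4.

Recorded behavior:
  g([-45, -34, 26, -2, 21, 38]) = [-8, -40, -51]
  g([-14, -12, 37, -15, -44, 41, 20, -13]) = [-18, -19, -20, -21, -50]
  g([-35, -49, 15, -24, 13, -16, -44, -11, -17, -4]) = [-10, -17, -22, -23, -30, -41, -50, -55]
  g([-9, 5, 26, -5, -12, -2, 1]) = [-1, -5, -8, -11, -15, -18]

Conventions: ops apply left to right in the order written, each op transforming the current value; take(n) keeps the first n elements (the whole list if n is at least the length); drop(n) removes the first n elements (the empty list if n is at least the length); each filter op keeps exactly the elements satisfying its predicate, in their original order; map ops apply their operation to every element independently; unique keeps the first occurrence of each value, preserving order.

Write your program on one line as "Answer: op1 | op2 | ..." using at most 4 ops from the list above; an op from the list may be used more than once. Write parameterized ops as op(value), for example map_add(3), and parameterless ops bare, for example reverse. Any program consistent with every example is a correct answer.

sort_asc | map_add(-6) | filter_lt(4) | sort_desc

Check, running the answer program on each example:
  [-45, -34, 26, -2, 21, 38] -> [-45, -34, -2, 21, 26, 38] -> [-51, -40, -8, 15, 20, 32] -> [-51, -40, -8] -> [-8, -40, -51]
  [-14, -12, 37, -15, -44, 41, 20, -13] -> [-44, -15, -14, -13, -12, 20, 37, 41] -> [-50, -21, -20, -19, -18, 14, 31, 35] -> [-50, -21, -20, -19, -18] -> [-18, -19, -20, -21, -50]
  [-35, -49, 15, -24, 13, -16, -44, -11, -17, -4] -> [-49, -44, -35, -24, -17, -16, -11, -4, 13, 15] -> [-55, -50, -41, -30, -23, -22, -17, -10, 7, 9] -> [-55, -50, -41, -30, -23, -22, -17, -10] -> [-10, -17, -22, -23, -30, -41, -50, -55]
  [-9, 5, 26, -5, -12, -2, 1] -> [-12, -9, -5, -2, 1, 5, 26] -> [-18, -15, -11, -8, -5, -1, 20] -> [-18, -15, -11, -8, -5, -1] -> [-1, -5, -8, -11, -15, -18]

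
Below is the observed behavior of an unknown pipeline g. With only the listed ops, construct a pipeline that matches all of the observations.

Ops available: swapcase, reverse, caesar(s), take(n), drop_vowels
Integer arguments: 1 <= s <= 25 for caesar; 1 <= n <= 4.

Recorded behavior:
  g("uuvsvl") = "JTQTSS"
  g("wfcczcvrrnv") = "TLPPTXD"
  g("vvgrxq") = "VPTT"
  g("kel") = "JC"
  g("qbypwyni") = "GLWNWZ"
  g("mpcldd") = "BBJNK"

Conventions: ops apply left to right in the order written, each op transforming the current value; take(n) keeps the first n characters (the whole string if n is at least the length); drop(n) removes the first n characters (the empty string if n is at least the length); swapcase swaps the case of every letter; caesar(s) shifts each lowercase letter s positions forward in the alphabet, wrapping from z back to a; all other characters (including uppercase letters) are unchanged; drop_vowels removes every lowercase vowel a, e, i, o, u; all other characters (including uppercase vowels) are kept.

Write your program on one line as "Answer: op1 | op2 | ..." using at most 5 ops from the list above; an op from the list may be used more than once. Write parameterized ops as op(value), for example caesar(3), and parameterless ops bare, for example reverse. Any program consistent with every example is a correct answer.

caesar(24) | drop_vowels | swapcase | reverse

Check, running the answer program on each example:
  "uuvsvl" -> "sstqtj" -> "sstqtj" -> "SSTQTJ" -> "JTQTSS"
  "wfcczcvrrnv" -> "udaaxatpplt" -> "dxtpplt" -> "DXTPPLT" -> "TLPPTXD"
  "vvgrxq" -> "ttepvo" -> "ttpv" -> "TTPV" -> "VPTT"
  "kel" -> "icj" -> "cj" -> "CJ" -> "JC"
  "qbypwyni" -> "ozwnuwlg" -> "zwnwlg" -> "ZWNWLG" -> "GLWNWZ"
  "mpcldd" -> "knajbb" -> "knjbb" -> "KNJBB" -> "BBJNK"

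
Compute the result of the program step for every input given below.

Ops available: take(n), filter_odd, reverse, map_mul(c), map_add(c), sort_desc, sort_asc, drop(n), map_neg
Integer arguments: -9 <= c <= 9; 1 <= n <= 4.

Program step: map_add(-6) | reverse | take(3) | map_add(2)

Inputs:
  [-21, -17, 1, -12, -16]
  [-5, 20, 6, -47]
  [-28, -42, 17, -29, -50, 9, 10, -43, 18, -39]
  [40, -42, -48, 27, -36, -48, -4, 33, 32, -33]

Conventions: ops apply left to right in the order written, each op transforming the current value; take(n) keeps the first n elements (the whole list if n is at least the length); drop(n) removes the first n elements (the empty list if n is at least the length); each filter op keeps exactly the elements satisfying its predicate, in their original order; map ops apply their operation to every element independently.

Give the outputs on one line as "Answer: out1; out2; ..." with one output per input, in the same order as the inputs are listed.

Execution, op by op:
  [-21, -17, 1, -12, -16] -> [-27, -23, -5, -18, -22] -> [-22, -18, -5, -23, -27] -> [-22, -18, -5] -> [-20, -16, -3]
  [-5, 20, 6, -47] -> [-11, 14, 0, -53] -> [-53, 0, 14, -11] -> [-53, 0, 14] -> [-51, 2, 16]
  [-28, -42, 17, -29, -50, 9, 10, -43, 18, -39] -> [-34, -48, 11, -35, -56, 3, 4, -49, 12, -45] -> [-45, 12, -49, 4, 3, -56, -35, 11, -48, -34] -> [-45, 12, -49] -> [-43, 14, -47]
  [40, -42, -48, 27, -36, -48, -4, 33, 32, -33] -> [34, -48, -54, 21, -42, -54, -10, 27, 26, -39] -> [-39, 26, 27, -10, -54, -42, 21, -54, -48, 34] -> [-39, 26, 27] -> [-37, 28, 29]

[-20, -16, -3]; [-51, 2, 16]; [-43, 14, -47]; [-37, 28, 29]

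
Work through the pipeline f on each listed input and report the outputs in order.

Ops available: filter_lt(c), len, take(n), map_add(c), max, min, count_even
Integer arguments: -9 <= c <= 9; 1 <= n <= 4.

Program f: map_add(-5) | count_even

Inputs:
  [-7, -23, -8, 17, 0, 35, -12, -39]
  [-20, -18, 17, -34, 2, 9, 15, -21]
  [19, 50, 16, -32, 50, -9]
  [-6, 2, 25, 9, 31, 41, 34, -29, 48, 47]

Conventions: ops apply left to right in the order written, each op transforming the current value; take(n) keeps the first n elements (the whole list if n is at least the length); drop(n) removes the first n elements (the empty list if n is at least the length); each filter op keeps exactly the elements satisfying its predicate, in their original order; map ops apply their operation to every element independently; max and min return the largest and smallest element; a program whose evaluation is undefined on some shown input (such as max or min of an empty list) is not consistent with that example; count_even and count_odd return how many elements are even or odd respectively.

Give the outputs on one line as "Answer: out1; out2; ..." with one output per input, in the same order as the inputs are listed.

Execution, op by op:
  [-7, -23, -8, 17, 0, 35, -12, -39] -> [-12, -28, -13, 12, -5, 30, -17, -44] -> 5
  [-20, -18, 17, -34, 2, 9, 15, -21] -> [-25, -23, 12, -39, -3, 4, 10, -26] -> 4
  [19, 50, 16, -32, 50, -9] -> [14, 45, 11, -37, 45, -14] -> 2
  [-6, 2, 25, 9, 31, 41, 34, -29, 48, 47] -> [-11, -3, 20, 4, 26, 36, 29, -34, 43, 42] -> 6

5; 4; 2; 6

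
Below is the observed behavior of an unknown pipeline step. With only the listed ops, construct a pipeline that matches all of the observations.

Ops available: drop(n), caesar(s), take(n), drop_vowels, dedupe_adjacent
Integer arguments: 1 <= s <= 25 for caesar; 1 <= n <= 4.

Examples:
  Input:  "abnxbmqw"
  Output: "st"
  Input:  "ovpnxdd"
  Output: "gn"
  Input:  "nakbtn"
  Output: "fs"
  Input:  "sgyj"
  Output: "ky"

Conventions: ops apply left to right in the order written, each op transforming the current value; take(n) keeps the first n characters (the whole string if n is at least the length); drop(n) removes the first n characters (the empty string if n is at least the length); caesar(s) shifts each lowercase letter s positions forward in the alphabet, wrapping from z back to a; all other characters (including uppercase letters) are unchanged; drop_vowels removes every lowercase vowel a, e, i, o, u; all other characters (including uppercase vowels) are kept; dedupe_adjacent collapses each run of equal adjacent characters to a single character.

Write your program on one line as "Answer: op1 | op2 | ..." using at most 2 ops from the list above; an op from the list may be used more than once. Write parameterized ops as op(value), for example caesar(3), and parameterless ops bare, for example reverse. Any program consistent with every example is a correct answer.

caesar(18) | take(2)

Check, running the answer program on each example:
  "abnxbmqw" -> "stfpteio" -> "st"
  "ovpnxdd" -> "gnhfpvv" -> "gn"
  "nakbtn" -> "fsctlf" -> "fs"
  "sgyj" -> "kyqb" -> "ky"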